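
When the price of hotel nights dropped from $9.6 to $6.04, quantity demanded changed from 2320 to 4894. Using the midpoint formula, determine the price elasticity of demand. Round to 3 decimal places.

-1.568

%ΔQ = (4894 − 2320)/[(2320 + 4894)/2] = 2574/3607 ≈ 0.7136.
%Δp = (6.04 − 9.6)/[(9.6 + 6.04)/2] = -3.56/7.82 ≈ -0.4552.
Arc elasticity E = %ΔQ/%Δp ≈ 0.7136/-0.4552 ≈ -1.568.
|E| > 1: demand is elastic over this range.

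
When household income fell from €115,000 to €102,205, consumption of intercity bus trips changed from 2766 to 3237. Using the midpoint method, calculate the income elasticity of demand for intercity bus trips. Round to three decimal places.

-1.332

%ΔQ = (3237 − 2766)/[(2766+3237)/2] = 471/3001.5 ≈ 0.1569.
%ΔM = (102,205 − 115,000)/[(115,000+102,205)/2] = -12795/108602.5 ≈ -0.1178.
E_I = %ΔQ/%ΔM ≈ -1.332.
E_I < 0: inferior good.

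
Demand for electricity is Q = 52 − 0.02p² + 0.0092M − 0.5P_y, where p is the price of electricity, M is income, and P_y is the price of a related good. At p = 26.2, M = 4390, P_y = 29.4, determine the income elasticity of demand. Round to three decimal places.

0.631

Evaluating quantity at (p, M, P_y) gives Q = 52 − 0.02(26.2)² + 0.0092(4390) − 0.5(29.4) = 52 − 13.7288 + 40.388 − 14.7 = 63.9592.
∂Q/∂M = +0.0092, so E_I = 0.0092·(4390/63.9592) ≈ 0.631.
E_I ∈ (0,1): normal good (necessity).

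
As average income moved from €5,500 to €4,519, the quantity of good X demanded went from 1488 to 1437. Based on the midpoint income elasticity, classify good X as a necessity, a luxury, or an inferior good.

necessity

%ΔQ = (1437 − 1488)/[(1488+1437)/2] = -51/1462.5 ≈ -0.0349.
%ΔM = (4,519 − 5,500)/[(5,500+4,519)/2] = -981/5009.5 ≈ -0.1958.
E_I = %ΔQ/%ΔM ≈ 0.178.
E_I ∈ (0,1): normal good (necessity).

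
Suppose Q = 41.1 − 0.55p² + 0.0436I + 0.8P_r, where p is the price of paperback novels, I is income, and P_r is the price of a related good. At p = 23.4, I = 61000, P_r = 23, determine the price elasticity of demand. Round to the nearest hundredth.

Substituting, Q = 41.1 − 0.55(23.4)² + 0.0436(61000) + 0.8(23) = 41.1 − 301.158 + 2659.6 + 18.4 = 2417.942.
∂Q/∂p = −2·0.55·p = -25.74, so E_p = -25.74·(23.4/2417.942) ≈ -0.25.
|E_p| < 1: demand is inelastic.

-0.25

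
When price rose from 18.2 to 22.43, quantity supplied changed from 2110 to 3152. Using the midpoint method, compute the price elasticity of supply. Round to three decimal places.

%ΔQ = (3152 − 2110)/[(2110 + 3152)/2] = 1042/2631 ≈ 0.3960.
%ΔP = (22.43 − 18.2)/[(18.2 + 22.43)/2] = 4.23/20.315 ≈ 0.2082.
Arc elasticity E = %ΔQ/%ΔP ≈ 0.3960/0.2082 ≈ 1.902.
|E| > 1: supply is elastic over this range.

1.902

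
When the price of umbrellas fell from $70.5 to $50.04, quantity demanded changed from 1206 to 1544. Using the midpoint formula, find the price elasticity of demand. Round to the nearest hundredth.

-0.72

%Δq = (1544 − 1206)/[(1206 + 1544)/2] = 338/1375 ≈ 0.2458.
%ΔP = (50.04 − 70.5)/[(70.5 + 50.04)/2] = -20.46/60.27 ≈ -0.3395.
Arc elasticity E = %Δq/%ΔP ≈ 0.2458/-0.3395 ≈ -0.72.
|E| < 1: demand is inelastic over this range.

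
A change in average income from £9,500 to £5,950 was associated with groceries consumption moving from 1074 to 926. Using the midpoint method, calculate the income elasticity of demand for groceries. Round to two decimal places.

0.32

%ΔQ = (926 − 1074)/[(1074+926)/2] = -148/1000 ≈ -0.1480.
%ΔI = (5,950 − 9,500)/[(9,500+5,950)/2] = -3550/7725 ≈ -0.4595.
E_I = %ΔQ/%ΔI ≈ 0.32.
E_I ∈ (0,1): normal good (necessity).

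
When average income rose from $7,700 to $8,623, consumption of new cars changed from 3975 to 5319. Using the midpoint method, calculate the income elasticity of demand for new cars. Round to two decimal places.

2.56

%ΔQ = (5319 − 3975)/[(3975+5319)/2] = 1344/4647 ≈ 0.2892.
%ΔI = (8,623 − 7,700)/[(7,700+8,623)/2] = 923/8161.5 ≈ 0.1131.
E_I = %ΔQ/%ΔI ≈ 2.56.
E_I > 1: normal good (luxury).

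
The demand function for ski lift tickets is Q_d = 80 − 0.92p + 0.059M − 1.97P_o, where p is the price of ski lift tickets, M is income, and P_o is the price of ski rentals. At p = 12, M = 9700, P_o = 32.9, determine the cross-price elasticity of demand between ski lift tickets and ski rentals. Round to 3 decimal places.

At the given point, Q_d = 80 − 0.92(12) + 0.059(9700) − 1.97(32.9) = 80 − 11.04 + 572.3 − 64.813 = 576.447.
∂Q_d/∂P_o = −1.97, so E_xy = -1.97·(32.9/576.447) ≈ -0.112.
E_xy < 0: the goods are complements.

-0.112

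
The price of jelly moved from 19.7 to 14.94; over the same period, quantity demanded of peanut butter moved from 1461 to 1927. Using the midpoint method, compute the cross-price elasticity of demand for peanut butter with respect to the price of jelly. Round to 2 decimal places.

%ΔQ_x = (1927 − 1461)/[(1461+1927)/2] = 466/1694 ≈ 0.2751.
%ΔP_y = (14.94 − 19.7)/[(19.7+14.94)/2] ≈ -0.2748.
E_xy = 0.2751/-0.2748 ≈ -1.00.
E_xy < 0, so peanut butter and jelly are complements.

-1.00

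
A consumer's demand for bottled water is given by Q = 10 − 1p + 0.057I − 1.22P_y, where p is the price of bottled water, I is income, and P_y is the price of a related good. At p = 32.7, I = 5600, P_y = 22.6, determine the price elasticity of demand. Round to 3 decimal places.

-0.122

First evaluate Q: 10 − 1(32.7) + 0.057(5600) − 1.22(22.6) = 10 − 32.7 + 319.2 − 27.572 = 268.928.
∂Q/∂p = −1, so E_p = (−1)·(32.7/268.928) ≈ -0.122.
|E_p| < 1: demand is inelastic.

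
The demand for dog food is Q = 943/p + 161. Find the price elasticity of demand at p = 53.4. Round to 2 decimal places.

At p = 53.4, Q = 178.6592.
dQ/dp = −943/p² = −0.3307.
Point elasticity E = (dQ/dp)·(p/Q) = -0.3307 × 53.4/178.6592 ≈ -0.10.
|E| < 1, so demand is inelastic at this price.

-0.10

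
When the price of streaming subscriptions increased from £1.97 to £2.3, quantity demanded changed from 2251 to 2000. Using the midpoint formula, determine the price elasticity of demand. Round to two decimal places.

%Δq = (2000 − 2251)/[(2251 + 2000)/2] = -251/2125.5 ≈ -0.1181.
%Δp = (2.3 − 1.97)/[(1.97 + 2.3)/2] = 0.33/2.135 ≈ 0.1546.
Arc elasticity E = %Δq/%Δp ≈ -0.1181/0.1546 ≈ -0.76.
|E| < 1: demand is inelastic over this range.

-0.76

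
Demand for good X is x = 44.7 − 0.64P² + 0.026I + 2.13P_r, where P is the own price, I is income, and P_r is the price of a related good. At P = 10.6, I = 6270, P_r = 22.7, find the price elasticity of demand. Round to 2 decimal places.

Evaluating quantity at (P, I, P_r) gives x = 44.7 − 0.64(10.6)² + 0.026(6270) + 2.13(22.7) = 44.7 − 71.9104 + 163.02 + 48.351 = 184.1606.
∂x/∂P = −2·0.64·P = -13.568, so E_p = -13.568·(10.6/184.1606) ≈ -0.78.
|E_p| < 1: demand is inelastic.

-0.78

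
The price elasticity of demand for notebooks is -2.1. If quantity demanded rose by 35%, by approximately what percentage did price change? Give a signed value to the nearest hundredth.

%ΔQ ≈ E × %ΔP ⇒ %ΔP = %ΔQ / E = (35%)/(-2.1) ≈ -16.67%.

-16.67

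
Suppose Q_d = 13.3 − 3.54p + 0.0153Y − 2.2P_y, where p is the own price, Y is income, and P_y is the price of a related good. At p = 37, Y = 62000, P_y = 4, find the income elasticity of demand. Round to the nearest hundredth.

Q_d = 13.3 − 3.54(37) + 0.0153(62000) − 2.2(4) = 13.3 − 130.98 + 948.6 − 8.8 = 822.12.
∂Q_d/∂Y = +0.0153, so E_I = 0.0153·(62000/822.12) ≈ 1.15.
E_I > 1: normal good (luxury).

1.15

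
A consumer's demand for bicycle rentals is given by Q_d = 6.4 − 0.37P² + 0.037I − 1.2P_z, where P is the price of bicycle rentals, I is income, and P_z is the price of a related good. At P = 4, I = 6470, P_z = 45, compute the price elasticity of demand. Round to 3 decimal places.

-0.064

Evaluating quantity at (P, I, P_z) gives Q_d = 6.4 − 0.37(4)² + 0.037(6470) − 1.2(45) = 6.4 − 5.92 + 239.39 − 54 = 185.87.
∂Q_d/∂P = −2·0.37·P = -2.96, so E_p = -2.96·(4/185.87) ≈ -0.064.
|E_p| < 1: demand is inelastic.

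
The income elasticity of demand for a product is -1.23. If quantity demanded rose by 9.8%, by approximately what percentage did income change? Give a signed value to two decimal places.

-7.97

%ΔQ ≈ E × %ΔI ⇒ %ΔI = %ΔQ / E = (9.8%)/(-1.23) ≈ -7.97%.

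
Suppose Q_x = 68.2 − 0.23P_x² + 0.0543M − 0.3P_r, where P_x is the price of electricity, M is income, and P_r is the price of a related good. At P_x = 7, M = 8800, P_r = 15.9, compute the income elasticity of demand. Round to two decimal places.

0.90

Substituting, Q_x = 68.2 − 0.23(7)² + 0.0543(8800) − 0.3(15.9) = 68.2 − 11.27 + 477.84 − 4.77 = 530.
∂Q_x/∂M = +0.0543, so E_I = 0.0543·(8800/530) ≈ 0.90.
E_I ∈ (0,1): normal good (necessity).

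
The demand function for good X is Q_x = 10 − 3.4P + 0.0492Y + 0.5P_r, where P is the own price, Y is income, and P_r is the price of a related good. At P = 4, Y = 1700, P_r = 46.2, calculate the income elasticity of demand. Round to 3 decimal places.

Q_x = 10 − 3.4(4) + 0.0492(1700) + 0.5(46.2) = 10 − 13.6 + 83.64 + 23.1 = 103.14.
∂Q_x/∂Y = +0.0492, so E_I = 0.0492·(1700/103.14) ≈ 0.811.
E_I ∈ (0,1): normal good (necessity).

0.811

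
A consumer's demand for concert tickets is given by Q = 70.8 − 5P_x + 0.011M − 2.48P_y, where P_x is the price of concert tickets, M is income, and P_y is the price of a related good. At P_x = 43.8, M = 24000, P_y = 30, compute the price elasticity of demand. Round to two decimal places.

Evaluating quantity at (P_x, M, P_y) gives Q = 70.8 − 5(43.8) + 0.011(24000) − 2.48(30) = 70.8 − 219 + 264 − 74.4 = 41.4.
∂Q/∂P_x = −5, so E_p = (−5)·(43.8/41.4) ≈ -5.29.
|E_p| > 1: demand is elastic.

-5.29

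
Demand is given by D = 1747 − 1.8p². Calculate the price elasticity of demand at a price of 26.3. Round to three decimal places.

-4.961

At p = 26.3, D = 501.958.
dD/dp = −2·1.8·p = −94.68.
Point elasticity E = (dD/dp)·(p/D) = -94.68 × 26.3/501.958 ≈ -4.961.
|E| > 1, so demand is elastic at this price.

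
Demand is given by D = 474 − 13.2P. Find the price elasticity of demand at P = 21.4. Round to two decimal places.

At P = 21.4, D = 191.52.
dD/dP = −13.2.
Point elasticity E = (dD/dP)·(P/D) = -13.2 × 21.4/191.52 ≈ -1.47.
|E| > 1, so demand is elastic at this price.

-1.47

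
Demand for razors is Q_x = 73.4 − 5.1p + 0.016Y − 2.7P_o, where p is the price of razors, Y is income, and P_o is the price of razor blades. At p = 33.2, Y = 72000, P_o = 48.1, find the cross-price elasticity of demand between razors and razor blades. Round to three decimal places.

Q_x = 73.4 − 5.1(33.2) + 0.016(72000) − 2.7(48.1) = 73.4 − 169.32 + 1152 − 129.87 = 926.21.
∂Q_x/∂P_o = −2.7, so E_xy = -2.7·(48.1/926.21) ≈ -0.140.
E_xy < 0: the goods are complements.

-0.140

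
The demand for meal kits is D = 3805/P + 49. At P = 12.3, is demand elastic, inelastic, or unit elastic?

inelastic

At P = 12.3, D = 358.3496.
dD/dP = −3805/P² = −25.1504.
Point elasticity E = (dD/dP)·(P/D) = -25.1504 × 12.3/358.3496 ≈ -0.863.
|E| ≈ 0.863 < 1, so demand is inelastic.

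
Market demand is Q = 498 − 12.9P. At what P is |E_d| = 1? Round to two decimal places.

For linear demand Q = a − bP, E = −bP/(a − bP). |E| = 1 ⇒ bP = a − bP ⇒ P = a/(2b).
P = 498/(2·12.9) ≈ 19.30.

19.30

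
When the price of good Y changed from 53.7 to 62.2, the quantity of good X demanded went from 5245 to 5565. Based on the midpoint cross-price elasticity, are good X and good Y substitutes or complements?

%ΔQ_x = (5565 − 5245)/[(5245+5565)/2] = 320/5405 ≈ 0.0592.
%ΔP_y = (62.2 − 53.7)/[(53.7+62.2)/2] ≈ 0.1467.
E_xy = 0.0592/0.1467 ≈ 0.404.
E_xy > 0, so the goods are substitutes.

substitutes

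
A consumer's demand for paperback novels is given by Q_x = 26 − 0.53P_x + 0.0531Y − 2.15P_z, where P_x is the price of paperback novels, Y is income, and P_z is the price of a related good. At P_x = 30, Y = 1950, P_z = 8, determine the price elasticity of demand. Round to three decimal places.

First evaluate Q_x: 26 − 0.53(30) + 0.0531(1950) − 2.15(8) = 26 − 15.9 + 103.545 − 17.2 = 96.445.
∂Q_x/∂P_x = −0.53, so E_p = (−0.53)·(30/96.445) ≈ -0.165.
|E_p| < 1: demand is inelastic.

-0.165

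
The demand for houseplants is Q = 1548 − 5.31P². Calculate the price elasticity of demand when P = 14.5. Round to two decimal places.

At P = 14.5, Q = 431.5725.
dQ/dP = −2·5.31·P = −153.99.
Point elasticity E = (dQ/dP)·(P/Q) = -153.99 × 14.5/431.5725 ≈ -5.17.
|E| > 1, so demand is elastic at this price.

-5.17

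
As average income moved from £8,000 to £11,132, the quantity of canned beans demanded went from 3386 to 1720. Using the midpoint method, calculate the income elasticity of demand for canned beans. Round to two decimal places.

%ΔQ = (1720 − 3386)/[(3386+1720)/2] = -1666/2553 ≈ -0.6526.
%ΔI = (11,132 − 8,000)/[(8,000+11,132)/2] = 3132/9566 ≈ 0.3274.
E_I = %ΔQ/%ΔI ≈ -1.99.
E_I < 0: inferior good.

-1.99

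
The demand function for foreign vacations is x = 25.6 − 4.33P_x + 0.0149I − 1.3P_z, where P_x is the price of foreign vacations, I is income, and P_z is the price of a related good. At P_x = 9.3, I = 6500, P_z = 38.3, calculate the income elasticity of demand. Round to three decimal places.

2.990

x = 25.6 − 4.33(9.3) + 0.0149(6500) − 1.3(38.3) = 25.6 − 40.269 + 96.85 − 49.79 = 32.391.
∂x/∂I = +0.0149, so E_I = 0.0149·(6500/32.391) ≈ 2.990.
E_I > 1: normal good (luxury).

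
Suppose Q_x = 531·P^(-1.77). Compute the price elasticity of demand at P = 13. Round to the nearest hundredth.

-1.77

For a Cobb–Douglas (constant-elasticity) form Q_x = A·P^α·…, the elasticity with respect to P equals the exponent α at every point.
Here the exponent on P is -1.77, so the price elasticity of demand is -1.77.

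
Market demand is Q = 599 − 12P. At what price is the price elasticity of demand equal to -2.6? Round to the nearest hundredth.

Set −bP/(a − bP) = −2.6 ⇒ bP = 2.6(a − bP) ⇒ bP(1+2.6) = 2.6·a.
P = 2.6·599/(12·3.6) ≈ 36.05.

36.05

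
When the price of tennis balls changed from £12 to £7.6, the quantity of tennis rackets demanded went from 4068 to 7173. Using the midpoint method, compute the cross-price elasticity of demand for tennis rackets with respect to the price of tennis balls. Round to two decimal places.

-1.23

%ΔQ_x = (7173 − 4068)/[(4068+7173)/2] = 3105/5620.5 ≈ 0.5524.
%ΔP_y = (7.6 − 12)/[(12+7.6)/2] ≈ -0.4490.
E_xy = 0.5524/-0.4490 ≈ -1.23.
E_xy < 0, so tennis rackets and tennis balls are complements.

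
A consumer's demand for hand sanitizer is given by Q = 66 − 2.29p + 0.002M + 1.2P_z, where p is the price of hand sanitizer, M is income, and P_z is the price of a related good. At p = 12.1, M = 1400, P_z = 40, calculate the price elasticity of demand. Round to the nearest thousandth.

-0.311

Substituting, Q = 66 − 2.29(12.1) + 0.002(1400) + 1.2(40) = 66 − 27.709 + 2.8 + 48 = 89.091.
∂Q/∂p = −2.29, so E_p = (−2.29)·(12.1/89.091) ≈ -0.311.
|E_p| < 1: demand is inelastic.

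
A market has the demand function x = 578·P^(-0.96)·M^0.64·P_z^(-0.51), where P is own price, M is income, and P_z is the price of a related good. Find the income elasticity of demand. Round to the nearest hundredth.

For a Cobb–Douglas (constant-elasticity) form x = A·M^α·…, the elasticity with respect to M equals the exponent α at every point.
Here the exponent on M is 0.64, so the income elasticity of demand is 0.64.

0.64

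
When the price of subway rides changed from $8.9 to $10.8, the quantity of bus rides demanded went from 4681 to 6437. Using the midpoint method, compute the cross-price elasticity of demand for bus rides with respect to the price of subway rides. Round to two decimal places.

%ΔQ_x = (6437 − 4681)/[(4681+6437)/2] = 1756/5559 ≈ 0.3159.
%ΔP_y = (10.8 − 8.9)/[(8.9+10.8)/2] ≈ 0.1929.
E_xy = 0.3159/0.1929 ≈ 1.64.
E_xy > 0, so bus rides and subway rides are substitutes.

1.64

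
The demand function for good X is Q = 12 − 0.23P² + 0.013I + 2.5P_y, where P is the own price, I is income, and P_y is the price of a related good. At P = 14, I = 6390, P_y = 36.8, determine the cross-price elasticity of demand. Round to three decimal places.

Evaluating quantity at (P, I, P_y) gives Q = 12 − 0.23(14)² + 0.013(6390) + 2.5(36.8) = 12 − 45.08 + 83.07 + 92 = 141.99.
∂Q/∂P_y = +2.5, so E_xy = 2.5·(36.8/141.99) ≈ 0.648.
E_xy > 0: the goods are substitutes.

0.648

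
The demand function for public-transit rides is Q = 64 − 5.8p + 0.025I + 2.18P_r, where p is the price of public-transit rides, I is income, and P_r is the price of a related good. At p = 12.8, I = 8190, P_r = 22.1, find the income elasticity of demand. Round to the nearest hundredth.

0.84

Q = 64 − 5.8(12.8) + 0.025(8190) + 2.18(22.1) = 64 − 74.24 + 204.75 + 48.178 = 242.688.
∂Q/∂I = +0.025, so E_I = 0.025·(8190/242.688) ≈ 0.84.
E_I ∈ (0,1): normal good (necessity).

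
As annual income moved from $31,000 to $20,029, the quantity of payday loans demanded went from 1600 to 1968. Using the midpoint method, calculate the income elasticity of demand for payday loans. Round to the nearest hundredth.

-0.48

%ΔQ = (1968 − 1600)/[(1600+1968)/2] = 368/1784 ≈ 0.2063.
%ΔI = (20,029 − 31,000)/[(31,000+20,029)/2] = -10971/25514.5 ≈ -0.4300.
E_I = %ΔQ/%ΔI ≈ -0.48.
E_I < 0: inferior good.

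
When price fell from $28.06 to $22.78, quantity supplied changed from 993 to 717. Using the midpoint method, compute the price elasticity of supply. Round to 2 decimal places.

1.55

%Δq = (717 − 993)/[(993 + 717)/2] = -276/855 ≈ -0.3228.
%Δp = (22.78 − 28.06)/[(28.06 + 22.78)/2] = -5.28/25.42 ≈ -0.2077.
Arc elasticity E = %Δq/%Δp ≈ -0.3228/-0.2077 ≈ 1.55.
|E| > 1: supply is elastic over this range.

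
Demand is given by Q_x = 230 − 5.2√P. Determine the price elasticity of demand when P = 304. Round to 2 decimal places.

At P = 304, Q_x = 139.3349.
dQ_x/dP = −5.2/(2√P) = −5.2/(2·17.4356).
Point elasticity E = (dQ_x/dP)·(P/Q_x) = -0.1491 × 304/139.3349 ≈ -0.33.
|E| < 1, so demand is inelastic at this price.

-0.33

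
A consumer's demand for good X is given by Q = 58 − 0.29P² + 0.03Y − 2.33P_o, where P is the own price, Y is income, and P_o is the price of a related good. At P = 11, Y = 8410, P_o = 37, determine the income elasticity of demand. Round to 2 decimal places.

1.33

First evaluate Q: 58 − 0.29(11)² + 0.03(8410) − 2.33(37) = 58 − 35.09 + 252.3 − 86.21 = 189.
∂Q/∂Y = +0.03, so E_I = 0.03·(8410/189) ≈ 1.33.
E_I > 1: normal good (luxury).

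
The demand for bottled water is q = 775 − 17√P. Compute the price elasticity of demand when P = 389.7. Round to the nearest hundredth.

-0.38

At P = 389.7, q = 439.406.
dq/dP = −17/(2√P) = −17/(2·19.7408).
Point elasticity E = (dq/dP)·(P/q) = -0.4306 × 389.7/439.406 ≈ -0.38.
|E| < 1, so demand is inelastic at this price.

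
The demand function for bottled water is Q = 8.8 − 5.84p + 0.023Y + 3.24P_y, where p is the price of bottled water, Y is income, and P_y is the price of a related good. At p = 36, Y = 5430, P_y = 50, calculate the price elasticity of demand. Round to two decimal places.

At the given point, Q = 8.8 − 5.84(36) + 0.023(5430) + 3.24(50) = 8.8 − 210.24 + 124.89 + 162 = 85.45.
∂Q/∂p = −5.84, so E_p = (−5.84)·(36/85.45) ≈ -2.46.
|E_p| > 1: demand is elastic.

-2.46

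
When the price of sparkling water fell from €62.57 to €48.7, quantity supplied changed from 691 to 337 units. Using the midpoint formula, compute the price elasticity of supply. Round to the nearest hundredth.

2.76

%ΔQ = (337 − 691)/[(691 + 337)/2] = -354/514 ≈ -0.6887.
%Δp = (48.7 − 62.57)/[(62.57 + 48.7)/2] = -13.87/55.635 ≈ -0.2493.
Arc elasticity E = %ΔQ/%Δp ≈ -0.6887/-0.2493 ≈ 2.76.
|E| > 1: supply is elastic over this range.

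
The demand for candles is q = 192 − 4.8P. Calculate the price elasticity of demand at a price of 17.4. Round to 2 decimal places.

-0.77

At P = 17.4, q = 108.48.
dq/dP = −4.8.
Point elasticity E = (dq/dP)·(P/q) = -4.8 × 17.4/108.48 ≈ -0.77.
|E| < 1, so demand is inelastic at this price.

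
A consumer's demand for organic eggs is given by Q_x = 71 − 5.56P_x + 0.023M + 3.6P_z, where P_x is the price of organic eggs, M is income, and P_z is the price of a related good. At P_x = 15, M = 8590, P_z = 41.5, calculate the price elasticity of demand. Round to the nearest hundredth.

-0.25

Evaluating quantity at (P_x, M, P_z) gives Q_x = 71 − 5.56(15) + 0.023(8590) + 3.6(41.5) = 71 − 83.4 + 197.57 + 149.4 = 334.57.
∂Q_x/∂P_x = −5.56, so E_p = (−5.56)·(15/334.57) ≈ -0.25.
|E_p| < 1: demand is inelastic.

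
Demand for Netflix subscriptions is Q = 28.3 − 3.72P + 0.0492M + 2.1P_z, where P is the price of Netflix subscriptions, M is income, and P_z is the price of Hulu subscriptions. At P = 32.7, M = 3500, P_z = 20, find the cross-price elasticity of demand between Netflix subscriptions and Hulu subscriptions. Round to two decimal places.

Evaluating quantity at (P, M, P_z) gives Q = 28.3 − 3.72(32.7) + 0.0492(3500) + 2.1(20) = 28.3 − 121.644 + 172.2 + 42 = 120.856.
∂Q/∂P_z = +2.1, so E_xy = 2.1·(20/120.856) ≈ 0.35.
E_xy > 0: the goods are substitutes.

0.35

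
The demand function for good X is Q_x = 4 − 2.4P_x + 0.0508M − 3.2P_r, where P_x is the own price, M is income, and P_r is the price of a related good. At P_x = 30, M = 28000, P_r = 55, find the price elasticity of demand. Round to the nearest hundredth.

-0.06

Evaluating quantity at (P_x, M, P_r) gives Q_x = 4 − 2.4(30) + 0.0508(28000) − 3.2(55) = 4 − 72 + 1422.4 − 176 = 1178.4.
∂Q_x/∂P_x = −2.4, so E_p = (−2.4)·(30/1178.4) ≈ -0.06.
|E_p| < 1: demand is inelastic.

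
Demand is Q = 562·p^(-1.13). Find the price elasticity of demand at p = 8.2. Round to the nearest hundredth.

-1.13

For a Cobb–Douglas (constant-elasticity) form Q = A·p^α·…, the elasticity with respect to p equals the exponent α at every point.
Here the exponent on p is -1.13, so the price elasticity of demand is -1.13.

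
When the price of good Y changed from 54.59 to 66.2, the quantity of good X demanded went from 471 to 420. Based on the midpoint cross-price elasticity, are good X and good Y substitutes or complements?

%ΔQ_x = (420 − 471)/[(471+420)/2] = -51/445.5 ≈ -0.1145.
%ΔP_y = (66.2 − 54.59)/[(54.59+66.2)/2] ≈ 0.1922.
E_xy = -0.1145/0.1922 ≈ -0.596.
E_xy < 0, so the goods are complements.

complements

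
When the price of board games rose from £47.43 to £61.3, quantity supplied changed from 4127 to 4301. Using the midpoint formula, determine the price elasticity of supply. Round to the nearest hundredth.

0.16

%ΔQ = (4301 − 4127)/[(4127 + 4301)/2] = 174/4214 ≈ 0.0413.
%Δp = (61.3 − 47.43)/[(47.43 + 61.3)/2] = 13.87/54.365 ≈ 0.2551.
Arc elasticity E = %ΔQ/%Δp ≈ 0.0413/0.2551 ≈ 0.16.
|E| < 1: supply is inelastic over this range.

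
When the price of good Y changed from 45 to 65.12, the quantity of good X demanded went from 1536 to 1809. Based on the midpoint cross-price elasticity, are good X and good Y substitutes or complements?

%ΔQ_x = (1809 − 1536)/[(1536+1809)/2] = 273/1672.5 ≈ 0.1632.
%ΔP_y = (65.12 − 45)/[(45+65.12)/2] ≈ 0.3654.
E_xy = 0.1632/0.3654 ≈ 0.447.
E_xy > 0, so the goods are substitutes.

substitutes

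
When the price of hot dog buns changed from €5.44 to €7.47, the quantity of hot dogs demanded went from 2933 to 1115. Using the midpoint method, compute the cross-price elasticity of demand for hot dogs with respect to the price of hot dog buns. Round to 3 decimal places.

%ΔQ_x = (1115 − 2933)/[(2933+1115)/2] = -1818/2024 ≈ -0.8982.
%ΔP_y = (7.47 − 5.44)/[(5.44+7.47)/2] ≈ 0.3145.
E_xy = -0.8982/0.3145 ≈ -2.856.
E_xy < 0, so hot dogs and hot dog buns are complements.

-2.856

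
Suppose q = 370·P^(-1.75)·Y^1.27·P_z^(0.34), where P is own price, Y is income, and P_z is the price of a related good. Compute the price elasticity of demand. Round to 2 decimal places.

-1.75

For a Cobb–Douglas (constant-elasticity) form q = A·P^α·…, the elasticity with respect to P equals the exponent α at every point.
Here the exponent on P is -1.75, so the price elasticity of demand is -1.75.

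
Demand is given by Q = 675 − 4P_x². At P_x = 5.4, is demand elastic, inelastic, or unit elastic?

inelastic

At P_x = 5.4, Q = 558.36.
dQ/dP_x = −2·4·P_x = −43.2.
Point elasticity E = (dQ/dP_x)·(P_x/Q) = -43.2 × 5.4/558.36 ≈ -0.418.
|E| ≈ 0.418 < 1, so demand is inelastic.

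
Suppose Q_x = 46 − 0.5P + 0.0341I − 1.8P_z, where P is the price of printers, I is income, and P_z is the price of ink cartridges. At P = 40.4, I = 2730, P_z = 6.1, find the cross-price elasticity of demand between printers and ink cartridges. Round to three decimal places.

Substituting, Q_x = 46 − 0.5(40.4) + 0.0341(2730) − 1.8(6.1) = 46 − 20.2 + 93.093 − 10.98 = 107.913.
∂Q_x/∂P_z = −1.8, so E_xy = -1.8·(6.1/107.913) ≈ -0.102.
E_xy < 0: the goods are complements.

-0.102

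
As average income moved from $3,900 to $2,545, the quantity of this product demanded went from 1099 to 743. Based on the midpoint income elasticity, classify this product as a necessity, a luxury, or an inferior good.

necessity

%ΔQ = (743 − 1099)/[(1099+743)/2] = -356/921 ≈ -0.3865.
%ΔY = (2,545 − 3,900)/[(3,900+2,545)/2] = -1355/3222.5 ≈ -0.4205.
E_I = %ΔQ/%ΔY ≈ 0.919.
E_I ∈ (0,1): normal good (necessity).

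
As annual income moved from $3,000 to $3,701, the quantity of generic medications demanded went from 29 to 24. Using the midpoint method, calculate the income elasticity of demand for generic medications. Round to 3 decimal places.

-0.902

%ΔQ = (24 − 29)/[(29+24)/2] = -5/26.5 ≈ -0.1887.
%ΔI = (3,701 − 3,000)/[(3,000+3,701)/2] = 701/3350.5 ≈ 0.2092.
E_I = %ΔQ/%ΔI ≈ -0.902.
E_I < 0: inferior good.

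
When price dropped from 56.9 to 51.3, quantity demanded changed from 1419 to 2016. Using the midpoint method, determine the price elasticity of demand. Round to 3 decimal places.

%Δq = (2016 − 1419)/[(1419 + 2016)/2] = 597/1717.5 ≈ 0.3476.
%ΔP = (51.3 − 56.9)/[(56.9 + 51.3)/2] = -5.6/54.1 ≈ -0.1035.
Arc elasticity E = %Δq/%ΔP ≈ 0.3476/-0.1035 ≈ -3.358.
|E| > 1: demand is elastic over this range.

-3.358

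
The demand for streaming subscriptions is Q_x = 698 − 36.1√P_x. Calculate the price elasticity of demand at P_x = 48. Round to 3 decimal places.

At P_x = 48, Q_x = 447.8919.
dQ_x/dP_x = −36.1/(2√P_x) = −36.1/(2·6.9282).
Point elasticity E = (dQ_x/dP_x)·(P_x/Q_x) = -2.6053 × 48/447.8919 ≈ -0.279.
|E| < 1, so demand is inelastic at this price.

-0.279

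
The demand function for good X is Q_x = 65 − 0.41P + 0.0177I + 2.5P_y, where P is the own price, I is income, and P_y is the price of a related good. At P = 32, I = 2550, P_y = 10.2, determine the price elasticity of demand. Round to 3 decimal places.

Q_x = 65 − 0.41(32) + 0.0177(2550) + 2.5(10.2) = 65 − 13.12 + 45.135 + 25.5 = 122.515.
∂Q_x/∂P = −0.41, so E_p = (−0.41)·(32/122.515) ≈ -0.107.
|E_p| < 1: demand is inelastic.

-0.107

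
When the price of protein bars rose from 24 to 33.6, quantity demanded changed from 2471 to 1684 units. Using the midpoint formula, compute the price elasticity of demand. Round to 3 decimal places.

-1.136

%ΔQ = (1684 − 2471)/[(2471 + 1684)/2] = -787/2077.5 ≈ -0.3788.
%ΔP = (33.6 − 24)/[(24 + 33.6)/2] = 9.6/28.8 ≈ 0.3333.
Arc elasticity E = %ΔQ/%ΔP ≈ -0.3788/0.3333 ≈ -1.136.
|E| > 1: demand is elastic over this range.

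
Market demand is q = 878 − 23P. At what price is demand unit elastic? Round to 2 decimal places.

For linear demand q = a − bP, E = −bP/(a − bP). |E| = 1 ⇒ bP = a − bP ⇒ P = a/(2b).
P = 878/(2·23) ≈ 19.09.

19.09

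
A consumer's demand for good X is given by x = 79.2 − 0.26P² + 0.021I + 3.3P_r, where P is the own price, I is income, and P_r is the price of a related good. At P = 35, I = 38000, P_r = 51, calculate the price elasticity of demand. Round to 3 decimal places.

-0.876

Evaluating quantity at (P, I, P_r) gives x = 79.2 − 0.26(35)² + 0.021(38000) + 3.3(51) = 79.2 − 318.5 + 798 + 168.3 = 727.
∂x/∂P = −2·0.26·P = -18.2, so E_p = -18.2·(35/727) ≈ -0.876.
|E_p| < 1: demand is inelastic.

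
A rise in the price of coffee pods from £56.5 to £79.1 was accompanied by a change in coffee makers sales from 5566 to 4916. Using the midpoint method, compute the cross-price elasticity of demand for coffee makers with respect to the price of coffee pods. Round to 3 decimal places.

%ΔQ_x = (4916 − 5566)/[(5566+4916)/2] = -650/5241 ≈ -0.1240.
%ΔP_y = (79.1 − 56.5)/[(56.5+79.1)/2] ≈ 0.3333.
E_xy = -0.1240/0.3333 ≈ -0.372.
E_xy < 0, so coffee makers and coffee pods are complements.

-0.372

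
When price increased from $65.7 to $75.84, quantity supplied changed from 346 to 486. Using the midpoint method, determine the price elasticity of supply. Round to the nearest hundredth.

%ΔQ = (486 − 346)/[(346 + 486)/2] = 140/416 ≈ 0.3365.
%ΔP = (75.84 − 65.7)/[(65.7 + 75.84)/2] = 10.14/70.77 ≈ 0.1433.
Arc elasticity E = %ΔQ/%ΔP ≈ 0.3365/0.1433 ≈ 2.35.
|E| > 1: supply is elastic over this range.

2.35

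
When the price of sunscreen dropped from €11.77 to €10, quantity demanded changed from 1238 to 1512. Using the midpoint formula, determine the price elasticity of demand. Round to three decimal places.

%Δq = (1512 − 1238)/[(1238 + 1512)/2] = 274/1375 ≈ 0.1993.
%Δp = (10 − 11.77)/[(11.77 + 10)/2] = -1.77/10.885 ≈ -0.1626.
Arc elasticity E = %Δq/%Δp ≈ 0.1993/-0.1626 ≈ -1.225.
|E| > 1: demand is elastic over this range.

-1.225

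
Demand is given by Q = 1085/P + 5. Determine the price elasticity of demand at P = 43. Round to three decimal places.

At P = 43, Q = 30.2326.
dQ/dP = −1085/P² = −0.5868.
Point elasticity E = (dQ/dP)·(P/Q) = -0.5868 × 43/30.2326 ≈ -0.835.
|E| < 1, so demand is inelastic at this price.

-0.835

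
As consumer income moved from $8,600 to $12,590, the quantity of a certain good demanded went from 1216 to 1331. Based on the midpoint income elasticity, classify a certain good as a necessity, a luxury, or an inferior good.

necessity

%ΔQ = (1331 − 1216)/[(1216+1331)/2] = 115/1273.5 ≈ 0.0903.
%ΔY = (12,590 − 8,600)/[(8,600+12,590)/2] = 3990/10595 ≈ 0.3766.
E_I = %ΔQ/%ΔY ≈ 0.240.
E_I ∈ (0,1): normal good (necessity).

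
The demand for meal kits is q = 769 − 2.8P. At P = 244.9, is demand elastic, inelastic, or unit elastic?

elastic

At P = 244.9, q = 83.28.
dq/dP = −2.8.
Point elasticity E = (dq/dP)·(P/q) = -2.8 × 244.9/83.28 ≈ -8.234.
|E| ≈ 8.234 > 1, so demand is elastic.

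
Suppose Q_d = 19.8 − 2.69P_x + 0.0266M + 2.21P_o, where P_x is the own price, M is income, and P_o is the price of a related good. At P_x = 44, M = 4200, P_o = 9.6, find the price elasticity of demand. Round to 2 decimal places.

-3.44

Q_d = 19.8 − 2.69(44) + 0.0266(4200) + 2.21(9.6) = 19.8 − 118.36 + 111.72 + 21.216 = 34.376.
∂Q_d/∂P_x = −2.69, so E_p = (−2.69)·(44/34.376) ≈ -3.44.
|E_p| > 1: demand is elastic.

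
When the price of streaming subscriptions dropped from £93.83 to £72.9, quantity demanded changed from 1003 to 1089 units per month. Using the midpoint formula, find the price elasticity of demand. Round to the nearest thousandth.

%Δq = (1089 − 1003)/[(1003 + 1089)/2] = 86/1046 ≈ 0.0822.
%Δp = (72.9 − 93.83)/[(93.83 + 72.9)/2] = -20.93/83.365 ≈ -0.2511.
Arc elasticity E = %Δq/%Δp ≈ 0.0822/-0.2511 ≈ -0.327.
|E| < 1: demand is inelastic over this range.

-0.327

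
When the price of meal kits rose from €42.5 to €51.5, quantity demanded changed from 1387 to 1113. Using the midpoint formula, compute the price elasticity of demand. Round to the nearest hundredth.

%Δq = (1113 − 1387)/[(1387 + 1113)/2] = -274/1250 ≈ -0.2192.
%ΔP = (51.5 − 42.5)/[(42.5 + 51.5)/2] = 9/47 ≈ 0.1915.
Arc elasticity E = %Δq/%ΔP ≈ -0.2192/0.1915 ≈ -1.14.
|E| > 1: demand is elastic over this range.

-1.14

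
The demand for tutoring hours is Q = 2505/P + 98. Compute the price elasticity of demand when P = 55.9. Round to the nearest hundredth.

-0.31

At P = 55.9, Q = 142.8122.
dQ/dP = −2505/P² = −0.8016.
Point elasticity E = (dQ/dP)·(P/Q) = -0.8016 × 55.9/142.8122 ≈ -0.31.
|E| < 1, so demand is inelastic at this price.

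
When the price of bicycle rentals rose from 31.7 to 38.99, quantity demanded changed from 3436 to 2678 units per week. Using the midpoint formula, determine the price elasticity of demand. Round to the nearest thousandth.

%ΔQ = (2678 − 3436)/[(3436 + 2678)/2] = -758/3057 ≈ -0.2480.
%Δp = (38.99 − 31.7)/[(31.7 + 38.99)/2] = 7.29/35.345 ≈ 0.2063.
Arc elasticity E = %ΔQ/%Δp ≈ -0.2480/0.2063 ≈ -1.202.
|E| > 1: demand is elastic over this range.

-1.202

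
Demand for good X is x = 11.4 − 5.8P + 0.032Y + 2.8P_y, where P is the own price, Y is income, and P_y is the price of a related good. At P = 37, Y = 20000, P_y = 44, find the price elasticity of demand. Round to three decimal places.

-0.383

Substituting, x = 11.4 − 5.8(37) + 0.032(20000) + 2.8(44) = 11.4 − 214.6 + 640 + 123.2 = 560.
∂x/∂P = −5.8, so E_p = (−5.8)·(37/560) ≈ -0.383.
|E_p| < 1: demand is inelastic.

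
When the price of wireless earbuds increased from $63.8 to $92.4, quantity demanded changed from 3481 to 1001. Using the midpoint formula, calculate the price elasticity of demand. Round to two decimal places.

-3.02

%ΔQ = (1001 − 3481)/[(3481 + 1001)/2] = -2480/2241 ≈ -1.1066.
%ΔP = (92.4 − 63.8)/[(63.8 + 92.4)/2] = 28.6/78.1 ≈ 0.3662.
Arc elasticity E = %ΔQ/%ΔP ≈ -1.1066/0.3662 ≈ -3.02.
|E| > 1: demand is elastic over this range.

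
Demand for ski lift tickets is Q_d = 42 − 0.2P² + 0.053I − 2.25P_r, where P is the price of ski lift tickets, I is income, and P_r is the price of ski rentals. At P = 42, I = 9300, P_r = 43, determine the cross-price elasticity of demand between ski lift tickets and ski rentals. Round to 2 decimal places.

-1.13

Q_d = 42 − 0.2(42)² + 0.053(9300) − 2.25(43) = 42 − 352.8 + 492.9 − 96.75 = 85.35.
∂Q_d/∂P_r = −2.25, so E_xy = -2.25·(43/85.35) ≈ -1.13.
E_xy < 0: the goods are complements.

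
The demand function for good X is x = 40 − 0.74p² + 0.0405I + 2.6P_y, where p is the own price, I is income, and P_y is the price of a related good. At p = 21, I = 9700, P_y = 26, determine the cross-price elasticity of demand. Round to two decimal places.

0.39

At the given point, x = 40 − 0.74(21)² + 0.0405(9700) + 2.6(26) = 40 − 326.34 + 392.85 + 67.6 = 174.11.
∂x/∂P_y = +2.6, so E_xy = 2.6·(26/174.11) ≈ 0.39.
E_xy > 0: the goods are substitutes.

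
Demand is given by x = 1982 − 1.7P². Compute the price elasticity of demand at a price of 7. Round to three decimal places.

At P = 7, x = 1898.7.
dx/dP = −2·1.7·P = −23.8.
Point elasticity E = (dx/dP)·(P/x) = -23.8 × 7/1898.7 ≈ -0.088.
|E| < 1, so demand is inelastic at this price.

-0.088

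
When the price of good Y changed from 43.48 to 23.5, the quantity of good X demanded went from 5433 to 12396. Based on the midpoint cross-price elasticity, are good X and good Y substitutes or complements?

complements

%ΔQ_x = (12396 − 5433)/[(5433+12396)/2] = 6963/8914.5 ≈ 0.7811.
%ΔP_y = (23.5 − 43.48)/[(43.48+23.5)/2] ≈ -0.5966.
E_xy = 0.7811/-0.5966 ≈ -1.309.
E_xy < 0, so the goods are complements.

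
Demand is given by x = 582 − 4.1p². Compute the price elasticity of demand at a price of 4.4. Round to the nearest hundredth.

-0.32

At p = 4.4, x = 502.624.
dx/dp = −2·4.1·p = −36.08.
Point elasticity E = (dx/dp)·(p/x) = -36.08 × 4.4/502.624 ≈ -0.32.
|E| < 1, so demand is inelastic at this price.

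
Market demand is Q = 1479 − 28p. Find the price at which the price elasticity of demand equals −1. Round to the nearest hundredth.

26.41

For linear demand Q = a − bp, E = −bp/(a − bp). |E| = 1 ⇒ bp = a − bp ⇒ p = a/(2b).
p = 1479/(2·28) ≈ 26.41.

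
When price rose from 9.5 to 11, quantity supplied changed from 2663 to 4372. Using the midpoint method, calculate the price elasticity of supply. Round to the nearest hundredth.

3.32

%ΔQ = (4372 − 2663)/[(2663 + 4372)/2] = 1709/3517.5 ≈ 0.4859.
%Δp = (11 − 9.5)/[(9.5 + 11)/2] = 1.5/10.25 ≈ 0.1463.
Arc elasticity E = %ΔQ/%Δp ≈ 0.4859/0.1463 ≈ 3.32.
|E| > 1: supply is elastic over this range.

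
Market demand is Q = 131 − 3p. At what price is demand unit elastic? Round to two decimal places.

For linear demand Q = a − bp, E = −bp/(a − bp). |E| = 1 ⇒ bp = a − bp ⇒ p = a/(2b).
p = 131/(2·3) ≈ 21.83.

21.83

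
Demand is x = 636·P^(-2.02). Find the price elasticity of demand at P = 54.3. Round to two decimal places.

For a Cobb–Douglas (constant-elasticity) form x = A·P^α·…, the elasticity with respect to P equals the exponent α at every point.
Here the exponent on P is -2.02, so the price elasticity of demand is -2.02.

-2.02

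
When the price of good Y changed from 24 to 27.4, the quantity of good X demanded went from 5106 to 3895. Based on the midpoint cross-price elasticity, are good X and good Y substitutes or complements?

%ΔQ_x = (3895 − 5106)/[(5106+3895)/2] = -1211/4500.5 ≈ -0.2691.
%ΔP_y = (27.4 − 24)/[(24+27.4)/2] ≈ 0.1323.
E_xy = -0.2691/0.1323 ≈ -2.034.
E_xy < 0, so the goods are complements.

complements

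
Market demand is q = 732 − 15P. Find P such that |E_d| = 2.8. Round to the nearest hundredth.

35.96

Set −bP/(a − bP) = −2.8 ⇒ bP = 2.8(a − bP) ⇒ bP(1+2.8) = 2.8·a.
P = 2.8·732/(15·3.8) ≈ 35.96.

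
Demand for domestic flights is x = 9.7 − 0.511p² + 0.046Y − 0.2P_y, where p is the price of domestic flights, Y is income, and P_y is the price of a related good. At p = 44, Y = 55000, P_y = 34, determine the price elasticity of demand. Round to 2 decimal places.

-1.28

Evaluating quantity at (p, Y, P_y) gives x = 9.7 − 0.511(44)² + 0.046(55000) − 0.2(34) = 9.7 − 989.296 + 2530 − 6.8 = 1543.604.
∂x/∂p = −2·0.511·p = -44.968, so E_p = -44.968·(44/1543.604) ≈ -1.28.
|E_p| > 1: demand is elastic.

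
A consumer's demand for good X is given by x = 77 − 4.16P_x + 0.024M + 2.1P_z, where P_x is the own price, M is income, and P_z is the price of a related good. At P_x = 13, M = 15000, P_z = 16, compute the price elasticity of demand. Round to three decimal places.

Evaluating quantity at (P_x, M, P_z) gives x = 77 − 4.16(13) + 0.024(15000) + 2.1(16) = 77 − 54.08 + 360 + 33.6 = 416.52.
∂x/∂P_x = −4.16, so E_p = (−4.16)·(13/416.52) ≈ -0.130.
|E_p| < 1: demand is inelastic.

-0.130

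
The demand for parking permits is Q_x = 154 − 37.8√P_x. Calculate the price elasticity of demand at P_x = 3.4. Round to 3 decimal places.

At P_x = 3.4, Q_x = 84.3002.
dQ_x/dP_x = −37.8/(2√P_x) = −37.8/(2·1.8439).
Point elasticity E = (dQ_x/dP_x)·(P_x/Q_x) = -10.25 × 3.4/84.3002 ≈ -0.413.
|E| < 1, so demand is inelastic at this price.

-0.413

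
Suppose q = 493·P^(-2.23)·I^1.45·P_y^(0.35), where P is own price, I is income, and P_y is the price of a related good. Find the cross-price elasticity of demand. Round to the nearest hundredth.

0.35

For a Cobb–Douglas (constant-elasticity) form q = A·P_y^α·…, the elasticity with respect to P_y equals the exponent α at every point.
Here the exponent on P_y is 0.35, so the cross-price elasticity of demand is 0.35.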